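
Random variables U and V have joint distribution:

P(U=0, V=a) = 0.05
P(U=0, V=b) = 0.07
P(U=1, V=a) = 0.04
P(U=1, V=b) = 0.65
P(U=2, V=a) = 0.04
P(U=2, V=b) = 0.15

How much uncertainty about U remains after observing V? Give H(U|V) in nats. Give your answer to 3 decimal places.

Marginals: p(U) = (0.1200, 0.6900, 0.1900), p(V) = (0.1300, 0.8700).
H(U|V) = Σ p(V) · H(U|V=·).
  V=a: p=0.1300, H(U|V=a) = 1.0928
  V=b: p=0.8700, H(U|V=b) = 0.7236
Weighted sum = 0.772 nats.

0.772 nats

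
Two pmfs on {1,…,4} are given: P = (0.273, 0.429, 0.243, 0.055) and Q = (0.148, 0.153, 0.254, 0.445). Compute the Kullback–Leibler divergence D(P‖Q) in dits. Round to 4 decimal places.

D(P‖Q) = Σ p·log₁₀(p/q).
  0.273·log₁₀(0.273/0.148) = 0.07259
  0.429·log₁₀(0.429/0.153) = 0.19209
  0.243·log₁₀(0.243/0.254) = -0.00467
  0.055·log₁₀(0.055/0.445) = -0.04994
D(P‖Q) = 0.2101 dits.

0.2101 dits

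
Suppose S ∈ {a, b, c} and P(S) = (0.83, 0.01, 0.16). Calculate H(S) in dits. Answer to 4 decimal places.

0.2145 dits

H(S) = −Σ p·log₁₀ p.
  −(0.83)·log₁₀(0.83) = 0.06717
  −(0.01)·log₁₀(0.01) = 0.02000
  −(0.16)·log₁₀(0.16) = 0.12734
Sum: 0.06717 + 0.02000 + 0.12734 = 0.2145 dits.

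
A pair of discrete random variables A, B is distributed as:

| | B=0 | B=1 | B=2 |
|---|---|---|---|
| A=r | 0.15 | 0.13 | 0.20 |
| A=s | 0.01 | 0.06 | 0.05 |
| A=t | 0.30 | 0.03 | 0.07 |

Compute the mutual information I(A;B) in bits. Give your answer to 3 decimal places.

Marginals: p(A) = (0.4800, 0.1200, 0.4000), p(B) = (0.4600, 0.2200, 0.3200).
I(A;B) = H(A) + H(B) − H(A,B).
H(A) = 1.4041, H(B) = 1.5219, H(A,B) = 2.7251.
I(A;B) = 1.4041 + 1.5219 − 2.7251 = 0.201 bits.

0.201 bits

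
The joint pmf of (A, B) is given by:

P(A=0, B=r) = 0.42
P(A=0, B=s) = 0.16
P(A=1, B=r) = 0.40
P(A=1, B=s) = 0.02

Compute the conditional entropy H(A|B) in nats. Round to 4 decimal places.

0.6309 nats

Chain rule: H(A|B) = H(A,B) − H(B).
Marginals: p(A) = (0.5800, 0.4200), p(B) = (0.8200, 0.1800).
H(A,B) = 1.1023 nats; H(B) = 0.4714 nats.
H(A|B) = 1.1023 − 0.4714 = 0.6309 nats.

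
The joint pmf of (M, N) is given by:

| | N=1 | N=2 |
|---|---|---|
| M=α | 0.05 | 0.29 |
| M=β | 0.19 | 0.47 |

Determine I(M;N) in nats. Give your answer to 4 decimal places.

0.0129 nats

Marginals: p(M) = (0.3400, 0.6600), p(N) = (0.2400, 0.7600).
I(M;N) = Σ p(x,y)·ln[p(x,y)/(p(x)p(y))].
  (α,1): 0.05·ln(0.6127) = -0.02449
  (α,2): 0.29·ln(1.1223) = 0.03346
  (β,1): 0.19·ln(1.1995) = 0.03456
  (β,2): 0.47·ln(0.9370) = -0.03058
Sum = 0.0129 nats.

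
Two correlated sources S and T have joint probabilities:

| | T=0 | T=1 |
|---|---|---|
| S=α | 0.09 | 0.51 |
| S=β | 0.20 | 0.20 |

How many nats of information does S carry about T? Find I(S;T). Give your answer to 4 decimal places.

Marginals: p(S) = (0.6000, 0.4000), p(T) = (0.2900, 0.7100).
I(S;T) = Σ p(x,y)·ln[p(x,y)/(p(x)p(y))].
  (α,0): 0.09·ln(0.5172) = -0.05933
  (α,1): 0.51·ln(1.1972) = 0.09179
  (β,0): 0.20·ln(1.7241) = 0.10895
  (β,1): 0.20·ln(0.7042) = -0.07013
Sum = 0.0713 nats.

0.0713 nats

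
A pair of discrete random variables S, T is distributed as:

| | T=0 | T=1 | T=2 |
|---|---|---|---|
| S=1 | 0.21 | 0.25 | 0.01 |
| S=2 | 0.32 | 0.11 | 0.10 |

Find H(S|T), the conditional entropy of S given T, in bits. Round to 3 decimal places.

Marginals: p(S) = (0.4700, 0.5300), p(T) = (0.5300, 0.3600, 0.1100).
H(S|T) = Σ p(T) · H(S|T=·).
  T=0: p=0.5300, H(S|T=0) = 0.9687
  T=1: p=0.3600, H(S|T=1) = 0.8880
  T=2: p=0.1100, H(S|T=2) = 0.4395
Weighted sum = 0.881 bits.

0.881 bits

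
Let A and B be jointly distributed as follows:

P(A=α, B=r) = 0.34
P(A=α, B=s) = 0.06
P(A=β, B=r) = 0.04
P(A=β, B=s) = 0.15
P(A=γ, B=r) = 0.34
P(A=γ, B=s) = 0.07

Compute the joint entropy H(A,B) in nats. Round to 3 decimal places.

1.502 nats

H(A,B) = −Σ p(x,y)·ln p(x,y) over all 6 cells.
  cell (α,r): −0.34·ln0.34 = 0.3668
  cell (α,s): −0.06·ln0.06 = 0.1688
  cell (β,r): −0.04·ln0.04 = 0.1288
  cell (β,s): −0.15·ln0.15 = 0.2846
  cell (γ,r): −0.34·ln0.34 = 0.3668
  cell (γ,s): −0.07·ln0.07 = 0.1861
Sum = 1.502 nats.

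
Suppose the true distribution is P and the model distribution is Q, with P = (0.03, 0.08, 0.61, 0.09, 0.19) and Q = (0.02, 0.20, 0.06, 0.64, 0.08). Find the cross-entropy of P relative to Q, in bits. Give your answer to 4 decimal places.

3.5813 bits

H(P,Q) = −Σ p·log₂ q.
  −0.03·log₂(0.02) = 0.16932
  −0.08·log₂(0.20) = 0.18575
  −0.61·log₂(0.06) = 2.47593
  −0.09·log₂(0.64) = 0.05795
  −0.19·log₂(0.08) = 0.69233
H(P,Q) = 3.5813 bits.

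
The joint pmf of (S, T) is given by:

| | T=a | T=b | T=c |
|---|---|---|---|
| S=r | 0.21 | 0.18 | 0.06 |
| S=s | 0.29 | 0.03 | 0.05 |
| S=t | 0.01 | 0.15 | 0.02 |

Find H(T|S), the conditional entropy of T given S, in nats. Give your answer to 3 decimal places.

Chain rule: H(T|S) = H(S,T) − H(S).
Marginals: p(S) = (0.4500, 0.3700, 0.1800), p(T) = (0.5100, 0.3600, 0.1300).
H(S,T) = 1.8280 nats; H(S) = 1.0359 nats.
H(T|S) = 1.8280 − 1.0359 = 0.792 nats.

0.792 nats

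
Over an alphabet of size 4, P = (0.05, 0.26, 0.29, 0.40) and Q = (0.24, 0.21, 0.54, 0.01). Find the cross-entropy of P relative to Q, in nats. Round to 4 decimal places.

2.4979 nats

H(P,Q) = −Σ p·ln q.
  −0.05·ln(0.24) = 0.07136
  −0.26·ln(0.21) = 0.40577
  −0.29·ln(0.54) = 0.17869
  −0.40·ln(0.01) = 1.84207
H(P,Q) = 2.4979 nats.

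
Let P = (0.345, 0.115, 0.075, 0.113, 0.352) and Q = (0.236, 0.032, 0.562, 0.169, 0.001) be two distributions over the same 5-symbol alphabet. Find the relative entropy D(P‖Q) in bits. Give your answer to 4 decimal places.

D(P‖Q) = Σ p·log₂(p/q).
  0.345·log₂(0.345/0.236) = 0.18899
  0.115·log₂(0.115/0.032) = 0.21223
  0.075·log₂(0.075/0.562) = -0.21792
  0.113·log₂(0.113/0.169) = -0.06562
  0.352·log₂(0.352/0.001) = 2.97772
D(P‖Q) = 3.0954 bits.

3.0954 bits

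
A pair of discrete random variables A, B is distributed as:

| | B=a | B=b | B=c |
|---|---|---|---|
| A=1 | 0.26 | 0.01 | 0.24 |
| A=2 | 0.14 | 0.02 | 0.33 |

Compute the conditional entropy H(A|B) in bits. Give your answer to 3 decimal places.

0.961 bits

Marginals: p(A) = (0.5100, 0.4900), p(B) = (0.4000, 0.0300, 0.5700).
H(A|B) = Σ p(B) · H(A|B=·).
  B=a: p=0.4000, H(A|B=a) = 0.9341
  B=b: p=0.0300, H(A|B=b) = 0.9183
  B=c: p=0.5700, H(A|B=c) = 0.9819
Weighted sum = 0.961 bits.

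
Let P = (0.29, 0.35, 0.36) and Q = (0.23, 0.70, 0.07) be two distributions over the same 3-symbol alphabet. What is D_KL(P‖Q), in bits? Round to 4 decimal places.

0.5975 bits

D(P‖Q) = Σ p·log₂(p/q).
  0.29·log₂(0.29/0.23) = 0.09698
  0.35·log₂(0.35/0.70) = -0.35000
  0.36·log₂(0.36/0.07) = 0.85053
D(P‖Q) = 0.5975 bits.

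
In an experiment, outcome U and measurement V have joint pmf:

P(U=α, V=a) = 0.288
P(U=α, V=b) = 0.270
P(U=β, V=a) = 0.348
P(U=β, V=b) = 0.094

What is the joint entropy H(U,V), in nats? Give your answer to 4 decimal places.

1.3016 nats

H(U,V) = −Σ p(x,y)·ln p(x,y) over all 4 cells.
  cell (α,a): −0.288·ln0.288 = 0.35850
  cell (α,b): −0.270·ln0.270 = 0.35352
  cell (β,a): −0.348·ln0.348 = 0.36733
  cell (β,b): −0.094·ln0.094 = 0.22226
Sum = 1.3016 nats.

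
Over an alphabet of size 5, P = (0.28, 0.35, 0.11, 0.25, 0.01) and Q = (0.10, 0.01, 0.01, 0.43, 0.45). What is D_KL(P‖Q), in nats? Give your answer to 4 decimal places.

D(P‖Q) = Σ p·ln(p/q).
  0.28·ln(0.28/0.10) = 0.28829
  0.35·ln(0.35/0.01) = 1.24437
  0.11·ln(0.11/0.01) = 0.26377
  0.25·ln(0.25/0.43) = -0.13558
  0.01·ln(0.01/0.45) = -0.03807
D(P‖Q) = 1.6228 nats.

1.6228 nats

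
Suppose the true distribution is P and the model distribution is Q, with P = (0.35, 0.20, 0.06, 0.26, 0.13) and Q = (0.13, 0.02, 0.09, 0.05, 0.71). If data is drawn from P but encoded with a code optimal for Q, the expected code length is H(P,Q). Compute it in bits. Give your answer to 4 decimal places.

3.5553 bits

H(P,Q) = −Σ p·log₂ q.
  −0.35·log₂(0.13) = 1.03020
  −0.20·log₂(0.02) = 1.12877
  −0.06·log₂(0.09) = 0.20844
  −0.26·log₂(0.05) = 1.12370
  −0.13·log₂(0.71) = 0.06423
H(P,Q) = 3.5553 bits.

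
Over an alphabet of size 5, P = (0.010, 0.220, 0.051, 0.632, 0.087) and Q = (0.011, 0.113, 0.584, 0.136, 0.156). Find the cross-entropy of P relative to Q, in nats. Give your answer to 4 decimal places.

1.9748 nats

H(P,Q) = −Σ p·ln q.
  −0.010·ln(0.011) = 0.04510
  −0.220·ln(0.113) = 0.47968
  −0.051·ln(0.584) = 0.02743
  −0.632·ln(0.136) = 1.26090
  −0.087·ln(0.156) = 0.16164
H(P,Q) = 1.9748 nats.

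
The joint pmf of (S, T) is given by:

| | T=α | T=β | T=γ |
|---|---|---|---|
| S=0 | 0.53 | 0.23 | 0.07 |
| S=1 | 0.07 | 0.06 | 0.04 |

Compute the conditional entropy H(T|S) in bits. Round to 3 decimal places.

1.282 bits

Marginals: p(S) = (0.8300, 0.1700), p(T) = (0.6000, 0.2900, 0.1100).
H(T|S) = Σ p(S) · H(T|S=·).
  S=0: p=0.8300, H(T|S=0) = 1.2272
  S=1: p=0.1700, H(T|S=1) = 1.5486
Weighted sum = 1.282 bits.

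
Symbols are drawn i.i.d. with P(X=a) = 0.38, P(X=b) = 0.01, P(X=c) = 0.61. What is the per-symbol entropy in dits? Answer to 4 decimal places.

0.3106 dits

H(X) = −Σ p·log₁₀ p.
  −(0.38)·log₁₀(0.38) = 0.15968
  −(0.01)·log₁₀(0.01) = 0.02000
  −(0.61)·log₁₀(0.61) = 0.13095
Sum: 0.15968 + 0.02000 + 0.13095 = 0.3106 dits.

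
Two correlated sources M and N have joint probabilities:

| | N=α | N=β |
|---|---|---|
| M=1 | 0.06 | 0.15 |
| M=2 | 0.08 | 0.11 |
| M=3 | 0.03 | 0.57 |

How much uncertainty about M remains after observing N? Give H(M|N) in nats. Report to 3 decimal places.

0.868 nats

Marginals: p(M) = (0.2100, 0.1900, 0.6000), p(N) = (0.1700, 0.8300).
H(M|N) = Σ p(N) · H(M|N=·).
  N=α: p=0.1700, H(M|N=α) = 1.0284
  N=β: p=0.8300, H(M|N=β) = 0.8351
Weighted sum = 0.868 nats.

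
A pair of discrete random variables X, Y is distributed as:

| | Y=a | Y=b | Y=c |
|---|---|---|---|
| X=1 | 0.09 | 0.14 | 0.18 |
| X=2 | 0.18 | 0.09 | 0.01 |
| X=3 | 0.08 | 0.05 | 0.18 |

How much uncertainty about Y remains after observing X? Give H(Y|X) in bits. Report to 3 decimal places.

Marginals: p(X) = (0.4100, 0.2800, 0.3100), p(Y) = (0.3500, 0.2800, 0.3700).
H(Y|X) = Σ p(X) · H(Y|X=·).
  X=1: p=0.4100, H(Y|X=1) = 1.5309
  X=2: p=0.2800, H(Y|X=2) = 1.1078
  X=3: p=0.3100, H(Y|X=3) = 1.3843
Weighted sum = 1.367 bits.

1.367 bits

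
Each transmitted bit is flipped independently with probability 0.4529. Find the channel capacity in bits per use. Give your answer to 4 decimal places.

Binary symmetric channel: C = 1 − h₂(ε) where h₂ is the binary entropy function.
h₂(0.4529) = −0.4529·log₂0.4529 − 0.5471·log₂0.5471 = 0.9936.
C = 1 − 0.9936 = 0.0064 bits per channel use.

0.0064 bits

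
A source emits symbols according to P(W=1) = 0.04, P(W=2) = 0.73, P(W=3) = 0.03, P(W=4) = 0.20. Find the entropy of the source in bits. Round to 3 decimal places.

1.133 bits

H(W) = −Σ p·log₂ p.
  −(0.04)·log₂(0.04) = 0.1858
  −(0.73)·log₂(0.73) = 0.3314
  −(0.03)·log₂(0.03) = 0.1518
  −(0.20)·log₂(0.20) = 0.4644
Sum: 0.1858 + 0.3314 + 0.1518 + 0.4644 = 1.133 bits.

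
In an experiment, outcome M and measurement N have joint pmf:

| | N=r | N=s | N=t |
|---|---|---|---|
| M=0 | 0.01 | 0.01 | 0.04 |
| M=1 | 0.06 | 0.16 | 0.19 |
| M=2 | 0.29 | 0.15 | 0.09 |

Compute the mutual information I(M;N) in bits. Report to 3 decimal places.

0.158 bits

Marginals: p(M) = (0.0600, 0.4100, 0.5300), p(N) = (0.3600, 0.3200, 0.3200).
I(M;N) = Σ p(x,y)·log₂[p(x,y)/(p(x)p(y))].
  (0,r): 0.01·log₂(0.4630) = -0.0111
  (0,s): 0.01·log₂(0.5208) = -0.0094
  (0,t): 0.04·log₂(2.0833) = 0.0424
  (1,r): 0.06·log₂(0.4065) = -0.0779
  (1,s): 0.16·log₂(1.2195) = 0.0458
  (1,t): 0.19·log₂(1.4482) = 0.1015
  (2,r): 0.29·log₂(1.5199) = 0.1752
  (2,s): 0.15·log₂(0.8844) = -0.0266
  (2,t): 0.09·log₂(0.5307) = -0.0823
Sum = 0.158 bits.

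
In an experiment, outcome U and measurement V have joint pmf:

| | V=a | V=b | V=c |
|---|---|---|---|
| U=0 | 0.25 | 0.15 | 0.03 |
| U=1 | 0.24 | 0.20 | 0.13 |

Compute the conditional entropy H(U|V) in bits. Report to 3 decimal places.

0.946 bits

Marginals: p(U) = (0.4300, 0.5700), p(V) = (0.4900, 0.3500, 0.1600).
H(U|V) = Σ p(V) · H(U|V=·).
  V=a: p=0.4900, H(U|V=a) = 0.9997
  V=b: p=0.3500, H(U|V=b) = 0.9852
  V=c: p=0.1600, H(U|V=c) = 0.6962
Weighted sum = 0.946 bits.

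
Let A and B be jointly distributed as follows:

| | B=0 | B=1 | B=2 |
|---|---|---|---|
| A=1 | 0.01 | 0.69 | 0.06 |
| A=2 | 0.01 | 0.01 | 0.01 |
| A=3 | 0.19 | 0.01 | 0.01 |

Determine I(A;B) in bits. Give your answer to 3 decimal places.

Marginals: p(A) = (0.7600, 0.0300, 0.2100), p(B) = (0.2100, 0.7100, 0.0800).
I(A;B) = Σ p(x,y)·log₂[p(x,y)/(p(x)p(y))].
  (1,0): 0.01·log₂(0.0627) = -0.0400
  (1,1): 0.69·log₂(1.2787) = 0.2447
  (1,2): 0.06·log₂(0.9868) = -0.0011
  (2,0): 0.01·log₂(1.5873) = 0.0067
  (2,1): 0.01·log₂(0.4695) = -0.0109
  (2,2): 0.01·log₂(4.1667) = 0.0206
  (3,0): 0.19·log₂(4.3084) = 0.4004
  (3,1): 0.01·log₂(0.0671) = -0.0390
  (3,2): 0.01·log₂(0.5952) = -0.0075
Sum = 0.574 bits.

0.574 bits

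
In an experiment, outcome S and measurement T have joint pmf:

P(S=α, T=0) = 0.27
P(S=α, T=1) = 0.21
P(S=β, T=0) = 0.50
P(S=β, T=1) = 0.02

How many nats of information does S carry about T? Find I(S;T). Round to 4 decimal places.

Marginals: p(S) = (0.4800, 0.5200), p(T) = (0.7700, 0.2300).
I(S;T) = Σ p(x,y)·ln[p(x,y)/(p(x)p(y))].
  (α,0): 0.27·ln(0.7305) = -0.08478
  (α,1): 0.21·ln(1.9022) = 0.13503
  (β,0): 0.50·ln(1.2488) = 0.11107
  (β,1): 0.02·ln(0.1672) = -0.03577
Sum = 0.1256 nats.

0.1256 nats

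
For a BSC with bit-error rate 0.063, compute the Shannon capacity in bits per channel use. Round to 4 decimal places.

Binary symmetric channel: C = 1 − h₂(ε) where h₂ is the binary entropy function.
h₂(0.063) = −0.063·log₂0.063 − 0.937·log₂0.937 = 0.3392.
C = 1 − 0.3392 = 0.6608 bits per channel use.

0.6608 bits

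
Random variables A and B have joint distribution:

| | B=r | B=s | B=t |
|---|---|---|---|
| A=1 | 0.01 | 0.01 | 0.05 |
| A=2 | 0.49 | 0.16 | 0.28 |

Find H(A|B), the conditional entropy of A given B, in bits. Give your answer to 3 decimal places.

Chain rule: H(A|B) = H(A,B) − H(B).
Marginals: p(A) = (0.0700, 0.9300), p(B) = (0.5000, 0.1700, 0.3300).
H(A,B) = 1.7905 bits; H(B) = 1.4624 bits.
H(A|B) = 1.7905 − 1.4624 = 0.328 bits.

0.328 bits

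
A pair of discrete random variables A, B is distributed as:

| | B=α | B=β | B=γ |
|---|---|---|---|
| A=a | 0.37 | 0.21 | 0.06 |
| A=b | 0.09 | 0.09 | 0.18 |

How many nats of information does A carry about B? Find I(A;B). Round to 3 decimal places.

Marginals: p(A) = (0.6400, 0.3600), p(B) = (0.4600, 0.3000, 0.2400).
I(A;B) = H(A) + H(B) − H(A,B).
H(A) = 0.6534, H(B) = 1.0609, H(A,B) = 1.6065.
I(A;B) = 0.6534 + 1.0609 − 1.6065 = 0.108 nats.

0.108 nats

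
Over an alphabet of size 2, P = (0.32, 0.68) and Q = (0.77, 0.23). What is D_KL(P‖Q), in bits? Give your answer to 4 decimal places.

D(P‖Q) = Σ p·log₂(p/q).
  0.32·log₂(0.32/0.77) = -0.40537
  0.68·log₂(0.68/0.23) = 1.06345
D(P‖Q) = 0.6581 bits.

0.6581 bits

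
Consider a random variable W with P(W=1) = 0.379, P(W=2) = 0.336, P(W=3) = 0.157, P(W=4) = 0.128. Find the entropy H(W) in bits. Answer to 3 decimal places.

H(W) = −Σ p·log₂ p.
  −(0.379)·log₂(0.379) = 0.5305
  −(0.336)·log₂(0.336) = 0.5287
  −(0.157)·log₂(0.157) = 0.4194
  −(0.128)·log₂(0.128) = 0.3796
Sum: 0.5305 + 0.5287 + 0.4194 + 0.3796 = 1.858 bits.

1.858 bits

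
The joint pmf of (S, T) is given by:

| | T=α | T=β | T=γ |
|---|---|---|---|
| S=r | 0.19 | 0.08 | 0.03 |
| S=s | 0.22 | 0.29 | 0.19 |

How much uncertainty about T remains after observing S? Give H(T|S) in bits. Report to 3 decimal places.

1.471 bits

Marginals: p(S) = (0.3000, 0.7000), p(T) = (0.4100, 0.3700, 0.2200).
H(T|S) = Σ p(S) · H(T|S=·).
  S=r: p=0.3000, H(T|S=r) = 1.2580
  S=s: p=0.7000, H(T|S=s) = 1.5621
Weighted sum = 1.471 bits.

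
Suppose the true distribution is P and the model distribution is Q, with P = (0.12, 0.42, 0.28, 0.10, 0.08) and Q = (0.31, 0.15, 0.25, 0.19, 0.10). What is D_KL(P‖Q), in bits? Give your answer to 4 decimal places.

0.3870 bits

D(P‖Q) = Σ p·log₂(p/q).
  0.12·log₂(0.12/0.31) = -0.16431
  0.42·log₂(0.42/0.15) = 0.62388
  0.28·log₂(0.28/0.25) = 0.04578
  0.10·log₂(0.10/0.19) = -0.09260
  0.08·log₂(0.08/0.10) = -0.02575
D(P‖Q) = 0.3870 bits.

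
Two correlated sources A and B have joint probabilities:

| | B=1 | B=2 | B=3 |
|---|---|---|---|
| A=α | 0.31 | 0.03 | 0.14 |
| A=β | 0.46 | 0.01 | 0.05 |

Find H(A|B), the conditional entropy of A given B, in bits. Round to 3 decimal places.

0.939 bits

Chain rule: H(A|B) = H(A,B) − H(B).
Marginals: p(A) = (0.4800, 0.5200), p(B) = (0.7700, 0.0400, 0.1900).
H(A,B) = 1.8705 bits; H(B) = 0.9313 bits.
H(A|B) = 1.8705 − 0.9313 = 0.939 bits.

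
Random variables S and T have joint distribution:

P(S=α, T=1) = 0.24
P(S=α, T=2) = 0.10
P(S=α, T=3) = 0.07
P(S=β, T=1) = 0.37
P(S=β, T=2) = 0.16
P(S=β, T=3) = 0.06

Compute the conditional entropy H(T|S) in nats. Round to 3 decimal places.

0.912 nats

Chain rule: H(T|S) = H(S,T) − H(S).
Marginals: p(S) = (0.4100, 0.5900), p(T) = (0.6100, 0.2600, 0.1300).
H(S,T) = 1.5888 nats; H(S) = 0.6769 nats.
H(T|S) = 1.5888 − 0.6769 = 0.912 nats.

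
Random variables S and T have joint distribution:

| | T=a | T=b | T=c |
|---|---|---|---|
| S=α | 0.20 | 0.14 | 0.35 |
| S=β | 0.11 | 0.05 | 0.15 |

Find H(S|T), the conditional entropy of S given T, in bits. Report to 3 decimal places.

0.890 bits

Marginals: p(S) = (0.6900, 0.3100), p(T) = (0.3100, 0.1900, 0.5000).
H(S|T) = Σ p(T) · H(S|T=·).
  T=a: p=0.3100, H(S|T=a) = 0.9383
  T=b: p=0.1900, H(S|T=b) = 0.8315
  T=c: p=0.5000, H(S|T=c) = 0.8813
Weighted sum = 0.890 bits.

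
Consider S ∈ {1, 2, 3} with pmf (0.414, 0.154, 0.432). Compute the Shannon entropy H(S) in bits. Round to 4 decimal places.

H(S) = −Σ p·log₂ p.
  −(0.414)·log₂(0.414) = 0.52673
  −(0.154)·log₂(0.154) = 0.41565
  −(0.432)·log₂(0.432) = 0.52311
Sum: 0.52673 + 0.41565 + 0.52311 = 1.4655 bits.

1.4655 bits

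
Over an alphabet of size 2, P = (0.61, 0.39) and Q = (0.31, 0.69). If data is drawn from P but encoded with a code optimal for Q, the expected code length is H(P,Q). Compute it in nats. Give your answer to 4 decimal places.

H(P,Q) = −Σ p·ln q.
  −0.61·ln(0.31) = 0.71442
  −0.39·ln(0.69) = 0.14471
H(P,Q) = 0.8591 nats.

0.8591 nats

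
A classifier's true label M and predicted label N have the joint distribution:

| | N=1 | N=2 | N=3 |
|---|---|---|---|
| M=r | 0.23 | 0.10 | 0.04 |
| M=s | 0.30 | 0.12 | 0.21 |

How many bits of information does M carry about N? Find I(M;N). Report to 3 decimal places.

0.050 bits

Marginals: p(M) = (0.3700, 0.6300), p(N) = (0.5300, 0.2200, 0.2500).
I(M;N) = Σ p(x,y)·log₂[p(x,y)/(p(x)p(y))].
  (r,1): 0.23·log₂(1.1729) = 0.0529
  (r,2): 0.10·log₂(1.2285) = 0.0297
  (r,3): 0.04·log₂(0.4324) = -0.0484
  (s,1): 0.30·log₂(0.8985) = -0.0463
  (s,2): 0.12·log₂(0.8658) = -0.0249
  (s,3): 0.21·log₂(1.3333) = 0.0872
Sum = 0.050 bits.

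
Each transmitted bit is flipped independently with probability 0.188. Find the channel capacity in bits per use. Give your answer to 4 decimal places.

Binary symmetric channel: C = 1 − h₂(ε) where h₂ is the binary entropy function.
h₂(0.188) = −0.188·log₂0.188 − 0.812·log₂0.812 = 0.6973.
C = 1 − 0.6973 = 0.3027 bits per channel use.

0.3027 bits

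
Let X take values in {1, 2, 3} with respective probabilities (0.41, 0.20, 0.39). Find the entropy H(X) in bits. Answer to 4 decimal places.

1.5216 bits

H(X) = −Σ p·log₂ p.
  −(0.41)·log₂(0.41) = 0.52738
  −(0.20)·log₂(0.20) = 0.46439
  −(0.39)·log₂(0.39) = 0.52980
Sum: 0.52738 + 0.46439 + 0.52980 = 1.5216 bits.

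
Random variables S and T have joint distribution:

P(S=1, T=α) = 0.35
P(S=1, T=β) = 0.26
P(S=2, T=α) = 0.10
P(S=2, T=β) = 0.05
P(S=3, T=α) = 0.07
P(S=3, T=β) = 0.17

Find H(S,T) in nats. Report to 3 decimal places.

H(S,T) = −Σ p(x,y)·ln p(x,y) over all 6 cells.
  cell (1,α): −0.35·ln0.35 = 0.3674
  cell (1,β): −0.26·ln0.26 = 0.3502
  cell (2,α): −0.10·ln0.10 = 0.2303
  cell (2,β): −0.05·ln0.05 = 0.1498
  cell (3,α): −0.07·ln0.07 = 0.1861
  cell (3,β): −0.17·ln0.17 = 0.3012
Sum = 1.585 nats.

1.585 nats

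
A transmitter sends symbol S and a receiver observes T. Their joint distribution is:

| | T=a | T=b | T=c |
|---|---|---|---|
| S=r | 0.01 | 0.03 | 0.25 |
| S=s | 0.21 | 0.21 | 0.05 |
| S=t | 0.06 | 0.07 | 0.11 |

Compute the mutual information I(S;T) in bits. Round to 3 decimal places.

Marginals: p(S) = (0.2900, 0.4700, 0.2400), p(T) = (0.2800, 0.3100, 0.4100).
I(S;T) = H(S) + H(T) − H(S,T).
H(S) = 1.5240, H(T) = 1.5654, H(S,T) = 2.7423.
I(S;T) = 1.5240 + 1.5654 − 2.7423 = 0.347 bits.

0.347 bits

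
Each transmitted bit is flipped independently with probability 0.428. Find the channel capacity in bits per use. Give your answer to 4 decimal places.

Binary symmetric channel: C = 1 − h₂(ε) where h₂ is the binary entropy function.
h₂(0.428) = −0.428·log₂0.428 − 0.572·log₂0.572 = 0.9850.
C = 1 − 0.9850 = 0.0150 bits per channel use.

0.0150 bits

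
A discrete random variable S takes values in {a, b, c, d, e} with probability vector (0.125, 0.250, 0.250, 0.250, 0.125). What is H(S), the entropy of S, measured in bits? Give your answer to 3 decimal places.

2.250 bits

H(S) = −Σ p·log₂ p.
  −(0.125)·log₂(0.125) = 0.3750
  −(0.250)·log₂(0.250) = 0.5000
  −(0.250)·log₂(0.250) = 0.5000
  −(0.250)·log₂(0.250) = 0.5000
  −(0.125)·log₂(0.125) = 0.3750
Sum: 0.3750 + 0.5000 + 0.5000 + 0.5000 + 0.3750 = 2.250 bits.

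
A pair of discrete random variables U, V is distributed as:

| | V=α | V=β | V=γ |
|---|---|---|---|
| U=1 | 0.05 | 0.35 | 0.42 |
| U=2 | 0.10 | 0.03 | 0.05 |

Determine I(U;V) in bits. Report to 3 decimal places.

Marginals: p(U) = (0.8200, 0.1800), p(V) = (0.1500, 0.3800, 0.4700).
I(U;V) = H(U) + H(V) − H(U,V).
H(U) = 0.6801, H(V) = 1.4530, H(U,V) = 1.9719.
I(U;V) = 0.6801 + 1.4530 − 1.9719 = 0.161 bits.

0.161 bits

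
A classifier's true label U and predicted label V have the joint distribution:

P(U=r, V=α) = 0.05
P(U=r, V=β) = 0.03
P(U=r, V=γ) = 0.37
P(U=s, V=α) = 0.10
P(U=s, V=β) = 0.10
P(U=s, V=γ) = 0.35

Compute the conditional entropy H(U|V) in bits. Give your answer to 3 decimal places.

0.959 bits

Chain rule: H(U|V) = H(U,V) − H(V).
Marginals: p(U) = (0.4500, 0.5500), p(V) = (0.1500, 0.1300, 0.7200).
H(U,V) = 2.0931 bits; H(V) = 1.1344 bits.
H(U|V) = 2.0931 − 1.1344 = 0.959 bits.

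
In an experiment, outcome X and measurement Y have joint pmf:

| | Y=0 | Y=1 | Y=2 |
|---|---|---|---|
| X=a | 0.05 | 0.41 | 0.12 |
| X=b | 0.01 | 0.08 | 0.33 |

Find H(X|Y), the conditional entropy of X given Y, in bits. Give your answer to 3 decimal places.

0.730 bits

Chain rule: H(X|Y) = H(X,Y) − H(Y).
Marginals: p(X) = (0.5800, 0.4200), p(Y) = (0.0600, 0.4900, 0.4500).
H(X,Y) = 1.9963 bits; H(Y) = 1.2662 bits.
H(X|Y) = 1.9963 − 1.2662 = 0.730 bits.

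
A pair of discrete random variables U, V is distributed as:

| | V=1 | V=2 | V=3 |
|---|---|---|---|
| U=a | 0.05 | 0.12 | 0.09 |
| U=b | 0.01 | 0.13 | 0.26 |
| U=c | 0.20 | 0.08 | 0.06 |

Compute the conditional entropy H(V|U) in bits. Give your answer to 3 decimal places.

Marginals: p(U) = (0.2600, 0.4000, 0.3400), p(V) = (0.2600, 0.3300, 0.4100).
H(V|U) = Σ p(U) · H(V|U=·).
  U=a: p=0.2600, H(V|U=a) = 1.5020
  U=b: p=0.4000, H(V|U=b) = 1.0640
  U=c: p=0.3400, H(V|U=c) = 1.3831
Weighted sum = 1.286 bits.

1.286 bits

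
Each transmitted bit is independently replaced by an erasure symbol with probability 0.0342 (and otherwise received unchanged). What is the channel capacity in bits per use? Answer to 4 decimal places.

Binary erasure channel: capacity C = 1 − ε.
C = 1 − 0.0342 = 0.9658 bits per channel use.

0.9658 bits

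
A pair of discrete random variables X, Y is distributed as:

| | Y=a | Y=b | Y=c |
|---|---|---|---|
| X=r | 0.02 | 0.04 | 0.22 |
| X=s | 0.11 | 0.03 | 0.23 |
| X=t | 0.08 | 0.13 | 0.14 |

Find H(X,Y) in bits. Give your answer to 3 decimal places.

2.840 bits

H(X,Y) = −Σ p(x,y)·log₂ p(x,y) over all 9 cells.
  cell (r,a): −0.02·log₂0.02 = 0.1129
  cell (r,b): −0.04·log₂0.04 = 0.1858
  cell (r,c): −0.22·log₂0.22 = 0.4806
  cell (s,a): −0.11·log₂0.11 = 0.3503
  cell (s,b): −0.03·log₂0.03 = 0.1518
  cell (s,c): −0.23·log₂0.23 = 0.4877
  cell (t,a): −0.08·log₂0.08 = 0.2915
  cell (t,b): −0.13·log₂0.13 = 0.3826
  cell (t,c): −0.14·log₂0.14 = 0.3971
Sum = 2.840 bits.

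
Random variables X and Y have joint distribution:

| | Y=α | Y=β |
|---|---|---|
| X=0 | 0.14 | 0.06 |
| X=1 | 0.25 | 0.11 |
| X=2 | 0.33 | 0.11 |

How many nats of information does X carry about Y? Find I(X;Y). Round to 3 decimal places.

0.002 nats

Marginals: p(X) = (0.2000, 0.3600, 0.4400), p(Y) = (0.7200, 0.2800).
I(X;Y) = H(X) + H(Y) − H(X,Y).
H(X) = 1.0509, H(Y) = 0.5930, H(X,Y) = 1.6421.
I(X;Y) = 1.0509 + 0.5930 − 1.6421 = 0.002 nats.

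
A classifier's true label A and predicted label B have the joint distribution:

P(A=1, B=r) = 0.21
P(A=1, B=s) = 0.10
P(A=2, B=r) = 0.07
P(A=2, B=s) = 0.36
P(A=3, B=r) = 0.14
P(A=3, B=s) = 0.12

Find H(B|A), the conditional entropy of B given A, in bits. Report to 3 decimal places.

Chain rule: H(B|A) = H(A,B) − H(A).
Marginals: p(A) = (0.3100, 0.4300, 0.2600), p(B) = (0.4200, 0.5800).
H(A,B) = 2.3684 bits; H(A) = 1.5526 bits.
H(B|A) = 2.3684 − 1.5526 = 0.816 bits.

0.816 bits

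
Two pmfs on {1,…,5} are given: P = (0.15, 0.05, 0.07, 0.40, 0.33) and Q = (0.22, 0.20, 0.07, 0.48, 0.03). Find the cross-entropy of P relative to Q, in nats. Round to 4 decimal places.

1.9445 nats

H(P,Q) = −Σ p·ln q.
  −0.15·ln(0.22) = 0.22712
  −0.05·ln(0.20) = 0.08047
  −0.07·ln(0.07) = 0.18615
  −0.40·ln(0.48) = 0.29359
  −0.33·ln(0.03) = 1.15716
H(P,Q) = 1.9445 nats.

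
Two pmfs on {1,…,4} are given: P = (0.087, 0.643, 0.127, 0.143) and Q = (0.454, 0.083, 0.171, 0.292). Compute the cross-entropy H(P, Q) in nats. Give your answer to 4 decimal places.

2.0694 nats

H(P,Q) = −Σ p·ln q.
  −0.087·ln(0.454) = 0.06870
  −0.643·ln(0.083) = 1.60037
  −0.127·ln(0.171) = 0.22429
  −0.143·ln(0.292) = 0.17603
H(P,Q) = 2.0694 nats.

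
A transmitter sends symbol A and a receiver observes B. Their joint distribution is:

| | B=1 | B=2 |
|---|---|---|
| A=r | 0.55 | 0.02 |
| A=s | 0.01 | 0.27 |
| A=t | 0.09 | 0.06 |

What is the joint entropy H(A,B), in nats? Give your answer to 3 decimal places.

1.192 nats

H(A,B) = −Σ p(x,y)·ln p(x,y) over all 6 cells.
  cell (r,1): −0.55·ln0.55 = 0.3288
  cell (r,2): −0.02·ln0.02 = 0.0782
  cell (s,1): −0.01·ln0.01 = 0.0461
  cell (s,2): −0.27·ln0.27 = 0.3535
  cell (t,1): −0.09·ln0.09 = 0.2167
  cell (t,2): −0.06·ln0.06 = 0.1688
Sum = 1.192 nats.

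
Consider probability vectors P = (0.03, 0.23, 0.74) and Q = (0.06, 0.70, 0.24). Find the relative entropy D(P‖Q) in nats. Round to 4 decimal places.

D(P‖Q) = Σ p·ln(p/q).
  0.03·ln(0.03/0.06) = -0.02079
  0.23·ln(0.23/0.70) = -0.25599
  0.74·ln(0.74/0.24) = 0.83325
D(P‖Q) = 0.5565 nats.

0.5565 nats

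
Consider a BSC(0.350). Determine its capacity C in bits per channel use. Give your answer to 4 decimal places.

Binary symmetric channel: C = 1 − h₂(ε) where h₂ is the binary entropy function.
h₂(0.350) = −0.350·log₂0.350 − 0.650·log₂0.650 = 0.9341.
C = 1 − 0.9341 = 0.0659 bits per channel use.

0.0659 bits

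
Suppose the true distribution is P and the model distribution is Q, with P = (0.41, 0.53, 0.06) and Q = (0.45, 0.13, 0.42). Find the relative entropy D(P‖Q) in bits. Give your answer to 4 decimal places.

D(P‖Q) = Σ p·log₂(p/q).
  0.41·log₂(0.41/0.45) = -0.05506
  0.53·log₂(0.53/0.13) = 1.07456
  0.06·log₂(0.06/0.42) = -0.16844
D(P‖Q) = 0.8511 bits.

0.8511 bits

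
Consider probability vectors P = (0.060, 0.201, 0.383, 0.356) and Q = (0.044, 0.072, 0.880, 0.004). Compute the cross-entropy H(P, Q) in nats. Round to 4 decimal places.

H(P,Q) = −Σ p·ln q.
  −0.060·ln(0.044) = 0.18741
  −0.201·ln(0.072) = 0.52885
  −0.383·ln(0.880) = 0.04896
  −0.356·ln(0.004) = 1.96564
H(P,Q) = 2.7309 nats.

2.7309 nats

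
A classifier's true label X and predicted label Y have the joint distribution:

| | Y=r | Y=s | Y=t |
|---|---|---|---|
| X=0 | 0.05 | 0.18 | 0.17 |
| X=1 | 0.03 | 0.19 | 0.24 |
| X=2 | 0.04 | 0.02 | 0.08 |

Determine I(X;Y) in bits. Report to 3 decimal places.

Marginals: p(X) = (0.4000, 0.4600, 0.1400), p(Y) = (0.1200, 0.3900, 0.4900).
I(X;Y) = H(X) + H(Y) − H(X,Y).
H(X) = 1.4412, H(Y) = 1.4011, H(X,Y) = 2.7873.
I(X;Y) = 1.4412 + 1.4011 − 2.7873 = 0.055 bits.

0.055 bits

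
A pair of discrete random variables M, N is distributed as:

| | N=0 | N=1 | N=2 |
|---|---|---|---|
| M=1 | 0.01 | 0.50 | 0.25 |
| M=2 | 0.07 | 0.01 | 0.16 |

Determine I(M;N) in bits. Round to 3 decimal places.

Marginals: p(M) = (0.7600, 0.2400), p(N) = (0.0800, 0.5100, 0.4100).
I(M;N) = H(M) + H(N) − H(M,N).
H(M) = 0.7950, H(N) = 1.3143, H(M,N) = 1.8244.
I(M;N) = 0.7950 + 1.3143 − 1.8244 = 0.285 bits.

0.285 bits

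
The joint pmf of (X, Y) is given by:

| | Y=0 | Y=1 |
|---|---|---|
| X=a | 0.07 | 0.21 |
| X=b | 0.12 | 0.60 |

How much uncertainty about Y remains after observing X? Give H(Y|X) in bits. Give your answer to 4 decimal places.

Marginals: p(X) = (0.2800, 0.7200), p(Y) = (0.1900, 0.8100).
H(Y|X) = Σ p(X) · H(Y|X=·).
  X=a: p=0.2800, H(Y|X=a) = 0.8113
  X=b: p=0.7200, H(Y|X=b) = 0.6500
Weighted sum = 0.6952 bits.

0.6952 bits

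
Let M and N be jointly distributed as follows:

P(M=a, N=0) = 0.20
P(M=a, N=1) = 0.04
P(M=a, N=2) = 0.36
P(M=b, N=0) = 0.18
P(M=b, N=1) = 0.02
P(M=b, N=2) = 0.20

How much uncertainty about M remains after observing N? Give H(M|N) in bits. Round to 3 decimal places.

0.961 bits

Chain rule: H(M|N) = H(M,N) − H(N).
Marginals: p(M) = (0.6000, 0.4000), p(N) = (0.3800, 0.0600, 0.5600).
H(M,N) = 2.2033 bits; H(N) = 1.2424 bits.
H(M|N) = 2.2033 − 1.2424 = 0.961 bits.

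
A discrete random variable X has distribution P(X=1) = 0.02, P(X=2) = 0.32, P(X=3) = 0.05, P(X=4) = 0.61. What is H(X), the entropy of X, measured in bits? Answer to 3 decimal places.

1.290 bits

H(X) = −Σ p·log₂ p.
  −(0.02)·log₂(0.02) = 0.1129
  −(0.32)·log₂(0.32) = 0.5260
  −(0.05)·log₂(0.05) = 0.2161
  −(0.61)·log₂(0.61) = 0.4350
Sum: 0.1129 + 0.5260 + 0.2161 + 0.4350 = 1.290 bits.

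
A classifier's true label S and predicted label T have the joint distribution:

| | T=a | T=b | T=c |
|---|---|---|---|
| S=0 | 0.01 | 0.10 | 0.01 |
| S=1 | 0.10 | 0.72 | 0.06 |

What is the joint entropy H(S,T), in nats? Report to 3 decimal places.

H(S,T) = −Σ p(x,y)·ln p(x,y) over all 6 cells.
  cell (0,a): −0.01·ln0.01 = 0.0461
  cell (0,b): −0.10·ln0.10 = 0.2303
  cell (0,c): −0.01·ln0.01 = 0.0461
  cell (1,a): −0.10·ln0.10 = 0.2303
  cell (1,b): −0.72·ln0.72 = 0.2365
  cell (1,c): −0.06·ln0.06 = 0.1688
Sum = 0.958 nats.

0.958 nats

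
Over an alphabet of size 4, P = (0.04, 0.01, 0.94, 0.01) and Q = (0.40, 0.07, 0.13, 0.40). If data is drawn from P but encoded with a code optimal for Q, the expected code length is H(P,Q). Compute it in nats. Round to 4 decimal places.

H(P,Q) = −Σ p·ln q.
  −0.04·ln(0.40) = 0.03665
  −0.01·ln(0.07) = 0.02659
  −0.94·ln(0.13) = 1.91781
  −0.01·ln(0.40) = 0.00916
H(P,Q) = 1.9902 nats.

1.9902 nats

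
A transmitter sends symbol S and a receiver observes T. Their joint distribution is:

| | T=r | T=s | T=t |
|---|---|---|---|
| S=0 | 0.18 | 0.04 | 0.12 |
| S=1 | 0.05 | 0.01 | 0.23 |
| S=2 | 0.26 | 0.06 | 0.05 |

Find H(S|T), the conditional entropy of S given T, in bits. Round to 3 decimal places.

Marginals: p(S) = (0.3400, 0.2900, 0.3700), p(T) = (0.4900, 0.1100, 0.4000).
H(S|T) = Σ p(T) · H(S|T=·).
  T=r: p=0.4900, H(S|T=r) = 1.3519
  T=s: p=0.1100, H(S|T=s) = 1.3222
  T=t: p=0.4000, H(S|T=t) = 1.3552
Weighted sum = 1.350 bits.

1.350 bits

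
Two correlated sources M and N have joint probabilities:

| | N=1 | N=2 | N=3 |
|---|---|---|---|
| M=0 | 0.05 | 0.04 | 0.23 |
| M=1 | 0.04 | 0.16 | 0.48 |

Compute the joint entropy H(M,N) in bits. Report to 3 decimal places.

2.007 bits

H(M,N) = −Σ p(x,y)·log₂ p(x,y) over all 6 cells.
  cell (0,1): −0.05·log₂0.05 = 0.2161
  cell (0,2): −0.04·log₂0.04 = 0.1858
  cell (0,3): −0.23·log₂0.23 = 0.4877
  cell (1,1): −0.04·log₂0.04 = 0.1858
  cell (1,2): −0.16·log₂0.16 = 0.4230
  cell (1,3): −0.48·log₂0.48 = 0.5083
Sum = 2.007 bits.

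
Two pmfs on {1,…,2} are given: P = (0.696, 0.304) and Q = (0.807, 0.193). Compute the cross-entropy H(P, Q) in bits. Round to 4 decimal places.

0.9368 bits

H(P,Q) = −Σ p·log₂ q.
  −0.696·log₂(0.807) = 0.21531
  −0.304·log₂(0.193) = 0.72149
H(P,Q) = 0.9368 bits.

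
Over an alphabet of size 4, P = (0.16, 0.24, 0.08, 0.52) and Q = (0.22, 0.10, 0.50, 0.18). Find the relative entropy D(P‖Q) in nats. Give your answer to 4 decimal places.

D(P‖Q) = Σ p·ln(p/q).
  0.16·ln(0.16/0.22) = -0.05095
  0.24·ln(0.24/0.10) = 0.21011
  0.08·ln(0.08/0.50) = -0.14661
  0.52·ln(0.52/0.18) = 0.55165
D(P‖Q) = 0.5642 nats.

0.5642 nats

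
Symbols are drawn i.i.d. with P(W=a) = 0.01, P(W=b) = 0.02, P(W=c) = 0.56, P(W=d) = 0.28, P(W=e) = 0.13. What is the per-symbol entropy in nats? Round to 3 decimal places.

H(W) = −Σ p·ln p.
  −(0.01)·ln(0.01) = 0.0461
  −(0.02)·ln(0.02) = 0.0782
  −(0.56)·ln(0.56) = 0.3247
  −(0.28)·ln(0.28) = 0.3564
  −(0.13)·ln(0.13) = 0.2652
Sum: 0.0461 + 0.0782 + 0.3247 + 0.3564 + 0.2652 = 1.071 nats.

1.071 nats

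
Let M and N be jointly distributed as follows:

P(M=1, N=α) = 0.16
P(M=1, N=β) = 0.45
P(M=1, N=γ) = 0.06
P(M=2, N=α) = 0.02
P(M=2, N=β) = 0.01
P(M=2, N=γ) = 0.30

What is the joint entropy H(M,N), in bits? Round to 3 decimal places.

H(M,N) = −Σ p(x,y)·log₂ p(x,y) over all 6 cells.
  cell (1,α): −0.16·log₂0.16 = 0.4230
  cell (1,β): −0.45·log₂0.45 = 0.5184
  cell (1,γ): −0.06·log₂0.06 = 0.2435
  cell (2,α): −0.02·log₂0.02 = 0.1129
  cell (2,β): −0.01·log₂0.01 = 0.0664
  cell (2,γ): −0.30·log₂0.30 = 0.5211
Sum = 1.885 bits.

1.885 bits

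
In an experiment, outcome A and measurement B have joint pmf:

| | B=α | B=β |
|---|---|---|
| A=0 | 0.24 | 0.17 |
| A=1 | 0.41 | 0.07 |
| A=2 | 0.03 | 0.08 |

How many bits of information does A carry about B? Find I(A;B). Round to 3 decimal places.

0.122 bits

Marginals: p(A) = (0.4100, 0.4800, 0.1100), p(B) = (0.6800, 0.3200).
I(A;B) = H(A) + H(B) − H(A,B).
H(A) = 1.3859, H(B) = 0.9044, H(A,B) = 2.1679.
I(A;B) = 1.3859 + 0.9044 − 2.1679 = 0.122 bits.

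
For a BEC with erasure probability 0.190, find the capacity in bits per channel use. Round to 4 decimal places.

0.8100 bits

Binary erasure channel: capacity C = 1 − ε.
C = 1 − 0.190 = 0.8100 bits per channel use.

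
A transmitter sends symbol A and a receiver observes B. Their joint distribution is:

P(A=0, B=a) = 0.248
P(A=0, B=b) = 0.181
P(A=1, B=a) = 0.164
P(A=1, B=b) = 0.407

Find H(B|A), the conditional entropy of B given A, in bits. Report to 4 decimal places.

0.9154 bits

Marginals: p(A) = (0.4290, 0.5710), p(B) = (0.4120, 0.5880).
H(B|A) = Σ p(A) · H(B|A=·).
  A=0: p=0.4290, H(B|A=0) = 0.9823
  A=1: p=0.5710, H(B|A=1) = 0.8651
Weighted sum = 0.9154 bits.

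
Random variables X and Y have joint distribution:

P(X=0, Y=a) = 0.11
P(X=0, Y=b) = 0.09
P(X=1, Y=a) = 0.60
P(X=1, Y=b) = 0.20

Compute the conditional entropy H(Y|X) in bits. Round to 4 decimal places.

Chain rule: H(Y|X) = H(X,Y) − H(X).
Marginals: p(X) = (0.2000, 0.8000), p(Y) = (0.7100, 0.2900).
H(X,Y) = 1.5695 bits; H(X) = 0.7219 bits.
H(Y|X) = 1.5695 − 0.7219 = 0.8476 bits.

0.8476 bits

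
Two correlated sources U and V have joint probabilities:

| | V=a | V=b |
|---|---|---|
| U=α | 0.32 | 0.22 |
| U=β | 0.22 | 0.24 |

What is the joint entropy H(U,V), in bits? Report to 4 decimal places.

1.9813 bits

H(U,V) = −Σ p(x,y)·log₂ p(x,y) over all 4 cells.
  cell (α,a): −0.32·log₂0.32 = 0.52603
  cell (α,b): −0.22·log₂0.22 = 0.48057
  cell (β,a): −0.22·log₂0.22 = 0.48057
  cell (β,b): −0.24·log₂0.24 = 0.49413
Sum = 1.9813 bits.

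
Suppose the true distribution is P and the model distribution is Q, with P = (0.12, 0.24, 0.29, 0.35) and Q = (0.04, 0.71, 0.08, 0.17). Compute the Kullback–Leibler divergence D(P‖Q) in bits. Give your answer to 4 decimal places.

0.7181 bits

D(P‖Q) = Σ p·log₂(p/q).
  0.12·log₂(0.12/0.04) = 0.19020
  0.24·log₂(0.24/0.71) = -0.37555
  0.29·log₂(0.29/0.08) = 0.53881
  0.35·log₂(0.35/0.17) = 0.36464
D(P‖Q) = 0.7181 bits.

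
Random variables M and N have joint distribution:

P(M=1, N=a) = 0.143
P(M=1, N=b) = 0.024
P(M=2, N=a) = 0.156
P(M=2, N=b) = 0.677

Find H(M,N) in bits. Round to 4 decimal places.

H(M,N) = −Σ p(x,y)·log₂ p(x,y) over all 4 cells.
  cell (1,a): −0.143·log₂0.143 = 0.40125
  cell (1,b): −0.024·log₂0.024 = 0.12914
  cell (2,a): −0.156·log₂0.156 = 0.41814
  cell (2,b): −0.677·log₂0.677 = 0.38100
Sum = 1.3295 bits.

1.3295 bits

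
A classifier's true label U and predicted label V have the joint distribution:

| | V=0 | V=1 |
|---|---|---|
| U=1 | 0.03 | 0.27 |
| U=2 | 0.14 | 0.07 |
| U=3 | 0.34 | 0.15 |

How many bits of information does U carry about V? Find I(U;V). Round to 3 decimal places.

Marginals: p(U) = (0.3000, 0.2100, 0.4900), p(V) = (0.5100, 0.4900).
I(U;V) = Σ p(x,y)·log₂[p(x,y)/(p(x)p(y))].
  (1,0): 0.03·log₂(0.1961) = -0.0705
  (1,1): 0.27·log₂(1.8367) = 0.2368
  (2,0): 0.14·log₂(1.3072) = 0.0541
  (2,1): 0.07·log₂(0.6803) = -0.0389
  (3,0): 0.34·log₂(1.3605) = 0.1510
  (3,1): 0.15·log₂(0.6247) = -0.1018
Sum = 0.231 bits.

0.231 bits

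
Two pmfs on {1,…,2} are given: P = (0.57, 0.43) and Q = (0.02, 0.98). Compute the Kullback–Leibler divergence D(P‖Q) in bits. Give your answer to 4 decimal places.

D(P‖Q) = Σ p·log₂(p/q).
  0.57·log₂(0.57/0.02) = 2.75475
  0.43·log₂(0.43/0.98) = -0.51103
D(P‖Q) = 2.2437 bits.

2.2437 bits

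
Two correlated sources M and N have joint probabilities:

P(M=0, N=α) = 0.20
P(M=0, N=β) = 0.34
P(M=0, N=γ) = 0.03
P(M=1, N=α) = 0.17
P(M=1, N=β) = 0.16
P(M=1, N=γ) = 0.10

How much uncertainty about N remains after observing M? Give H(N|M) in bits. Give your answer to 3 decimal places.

1.349 bits

Chain rule: H(N|M) = H(M,N) − H(M).
Marginals: p(M) = (0.5700, 0.4300), p(N) = (0.3700, 0.5000, 0.1300).
H(M,N) = 2.3351 bits; H(M) = 0.9858 bits.
H(N|M) = 2.3351 − 0.9858 = 1.349 bits.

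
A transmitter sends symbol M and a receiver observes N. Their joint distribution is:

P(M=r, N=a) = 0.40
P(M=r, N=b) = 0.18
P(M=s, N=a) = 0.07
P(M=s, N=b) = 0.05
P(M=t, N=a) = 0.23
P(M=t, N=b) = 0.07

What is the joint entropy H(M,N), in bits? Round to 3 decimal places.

H(M,N) = −Σ p(x,y)·log₂ p(x,y) over all 6 cells.
  cell (r,a): −0.40·log₂0.40 = 0.5288
  cell (r,b): −0.18·log₂0.18 = 0.4453
  cell (s,a): −0.07·log₂0.07 = 0.2686
  cell (s,b): −0.05·log₂0.05 = 0.2161
  cell (t,a): −0.23·log₂0.23 = 0.4877
  cell (t,b): −0.07·log₂0.07 = 0.2686
Sum = 2.215 bits.

2.215 bits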